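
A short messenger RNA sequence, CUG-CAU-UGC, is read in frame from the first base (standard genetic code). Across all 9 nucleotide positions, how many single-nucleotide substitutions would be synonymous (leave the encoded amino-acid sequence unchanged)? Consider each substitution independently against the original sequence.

6

Codon 1 (CUG, Leu): 4 synonymous substitutions.
Codon 2 (CAU, His): 1 synonymous substitution.
Codon 3 (UGC, Cys): 1 synonymous substitution.
Total: 4 + 1 + 1 = 6.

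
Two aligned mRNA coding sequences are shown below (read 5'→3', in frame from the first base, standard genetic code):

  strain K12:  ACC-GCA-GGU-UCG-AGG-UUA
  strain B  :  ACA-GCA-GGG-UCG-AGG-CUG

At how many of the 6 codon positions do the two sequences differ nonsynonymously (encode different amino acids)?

Codon 1: ACC Thr / ACA Thr — synonymous.
Codon 2: GCA Ala / GCA Ala — identical.
Codon 3: GGU Gly / GGG Gly — synonymous.
Codon 4: UCG Ser / UCG Ser — identical.
Codon 5: AGG Arg / AGG Arg — identical.
Codon 6: UUA Leu / CUG Leu — synonymous.
Nonsynonymous differences: 0.

0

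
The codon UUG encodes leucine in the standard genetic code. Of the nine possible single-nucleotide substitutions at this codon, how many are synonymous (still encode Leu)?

2

Position 1: CUG → 1 synonymous.
Position 2: none → 0 synonymous.
Position 3: UUA → 1 synonymous.
Total: 1 + 0 + 1 = 2.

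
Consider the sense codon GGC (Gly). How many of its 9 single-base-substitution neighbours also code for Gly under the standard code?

3

Position 1: none → 0 synonymous.
Position 2: none → 0 synonymous.
Position 3: GGU, GGA, GGG → 3 synonymous.
Total: 0 + 0 + 3 = 3.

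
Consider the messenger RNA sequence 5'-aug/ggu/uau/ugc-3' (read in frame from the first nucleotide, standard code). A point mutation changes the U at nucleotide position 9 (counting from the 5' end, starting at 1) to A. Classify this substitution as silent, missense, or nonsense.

Position 9 falls in codon 3: UAU → Tyr.
After the substitution the codon is UAA → Stop.
The new codon is a stop codon, so this is a nonsense mutation.

nonsense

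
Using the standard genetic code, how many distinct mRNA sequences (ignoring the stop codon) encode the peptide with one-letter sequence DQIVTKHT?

3072

Asp: 2 codons.
Gln: 2 codons.
Ile: 3 codons.
Val: 4 codons.
Thr: 4 codons.
Lys: 2 codons.
His: 2 codons.
Thr: 4 codons.
2 × 2 × 3 × 4 × 4 × 2 × 2 × 4 = 3072.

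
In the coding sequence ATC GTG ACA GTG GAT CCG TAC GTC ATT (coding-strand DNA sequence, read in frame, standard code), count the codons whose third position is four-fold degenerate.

5

Codon 1 ATC (Ile): third position 3-fold.
Codon 2 GTG (Val): third position 4-fold.
Codon 3 ACA (Thr): third position 4-fold.
Codon 4 GTG (Val): third position 4-fold.
Codon 5 GAT (Asp): third position 2-fold.
Codon 6 CCG (Pro): third position 4-fold.
Codon 7 TAC (Tyr): third position 2-fold.
Codon 8 GTC (Val): third position 4-fold.
Codon 9 ATT (Ile): third position 3-fold.
Four-fold degenerate third positions: 5.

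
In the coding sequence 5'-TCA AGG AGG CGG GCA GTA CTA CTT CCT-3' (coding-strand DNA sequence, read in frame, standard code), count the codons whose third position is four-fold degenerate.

Codon 1 TCA (Ser): third position 4-fold.
Codon 2 AGG (Arg): third position 2-fold.
Codon 3 AGG (Arg): third position 2-fold.
Codon 4 CGG (Arg): third position 4-fold.
Codon 5 GCA (Ala): third position 4-fold.
Codon 6 GTA (Val): third position 4-fold.
Codon 7 CTA (Leu): third position 4-fold.
Codon 8 CTT (Leu): third position 4-fold.
Codon 9 CCT (Pro): third position 4-fold.
Four-fold degenerate third positions: 7.

7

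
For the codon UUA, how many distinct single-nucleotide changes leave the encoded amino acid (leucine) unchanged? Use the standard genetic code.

2

Position 1: CUA → 1 synonymous.
Position 2: none → 0 synonymous.
Position 3: UUG → 1 synonymous.
Total: 1 + 0 + 1 = 2.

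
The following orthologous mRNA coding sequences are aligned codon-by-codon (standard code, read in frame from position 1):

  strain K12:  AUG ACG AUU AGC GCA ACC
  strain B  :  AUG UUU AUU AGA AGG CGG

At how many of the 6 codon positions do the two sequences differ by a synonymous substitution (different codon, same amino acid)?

Codon 1: AUG Met / AUG Met — identical.
Codon 2: ACG Thr / UUU Phe — nonsynonymous.
Codon 3: AUU Ile / AUU Ile — identical.
Codon 4: AGC Ser / AGA Arg — nonsynonymous.
Codon 5: GCA Ala / AGG Arg — nonsynonymous.
Codon 6: ACC Thr / CGG Arg — nonsynonymous.
Synonymous differences: 0.

0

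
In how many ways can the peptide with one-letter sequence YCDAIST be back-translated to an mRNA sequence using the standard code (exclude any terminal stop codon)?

2304

Tyr: 2 codons.
Cys: 2 codons.
Asp: 2 codons.
Ala: 4 codons.
Ile: 3 codons.
Ser: 6 codons.
Thr: 4 codons.
2 × 2 × 2 × 4 × 3 × 6 × 4 = 2304.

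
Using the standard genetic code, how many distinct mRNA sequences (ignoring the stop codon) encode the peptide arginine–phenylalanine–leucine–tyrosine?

Arg: 6 codons.
Phe: 2 codons.
Leu: 6 codons.
Tyr: 2 codons.
6 × 2 × 6 × 2 = 144.

144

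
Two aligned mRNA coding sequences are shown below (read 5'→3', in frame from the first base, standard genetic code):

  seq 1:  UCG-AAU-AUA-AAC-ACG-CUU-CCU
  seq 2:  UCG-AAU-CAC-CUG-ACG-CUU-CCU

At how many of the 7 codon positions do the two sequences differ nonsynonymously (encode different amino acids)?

Codon 1: UCG Ser / UCG Ser — identical.
Codon 2: AAU Asn / AAU Asn — identical.
Codon 3: AUA Ile / CAC His — nonsynonymous.
Codon 4: AAC Asn / CUG Leu — nonsynonymous.
Codon 5: ACG Thr / ACG Thr — identical.
Codon 6: CUU Leu / CUU Leu — identical.
Codon 7: CCU Pro / CCU Pro — identical.
Nonsynonymous differences: 2.

2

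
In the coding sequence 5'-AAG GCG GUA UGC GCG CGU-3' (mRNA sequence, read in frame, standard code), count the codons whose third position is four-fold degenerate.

4

Codon 1 AAG (Lys): third position 2-fold.
Codon 2 GCG (Ala): third position 4-fold.
Codon 3 GUA (Val): third position 4-fold.
Codon 4 UGC (Cys): third position 2-fold.
Codon 5 GCG (Ala): third position 4-fold.
Codon 6 CGU (Arg): third position 4-fold.
Four-fold degenerate third positions: 4.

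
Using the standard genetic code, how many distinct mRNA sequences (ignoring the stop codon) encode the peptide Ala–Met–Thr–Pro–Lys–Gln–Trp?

Ala: 4 codons.
Met: 1 codon.
Thr: 4 codons.
Pro: 4 codons.
Lys: 2 codons.
Gln: 2 codons.
Trp: 1 codon.
4 × 1 × 4 × 4 × 2 × 2 × 1 = 256.

256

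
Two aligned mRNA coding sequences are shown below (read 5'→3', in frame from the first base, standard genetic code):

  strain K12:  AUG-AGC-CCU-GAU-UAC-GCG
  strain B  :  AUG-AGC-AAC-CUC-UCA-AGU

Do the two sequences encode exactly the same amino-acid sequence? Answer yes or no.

Codon 1: AUG Met / AUG Met — identical.
Codon 2: AGC Ser / AGC Ser — identical.
Codon 3: CCU Pro / AAC Asn — nonsynonymous.
Codon 4: GAU Asp / CUC Leu — nonsynonymous.
Codon 5: UAC Tyr / UCA Ser — nonsynonymous.
Codon 6: GCG Ala / AGU Ser — nonsynonymous.
Nonsynonymous differences: 4 → different protein.

no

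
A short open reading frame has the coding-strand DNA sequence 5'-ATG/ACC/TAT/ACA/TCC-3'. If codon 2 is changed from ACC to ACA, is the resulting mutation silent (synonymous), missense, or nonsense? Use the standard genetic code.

silent

Position 6 falls in codon 2: ACC → Thr.
After the substitution the codon is ACA → Thr.
Both encode Thr, so the change is synonymous.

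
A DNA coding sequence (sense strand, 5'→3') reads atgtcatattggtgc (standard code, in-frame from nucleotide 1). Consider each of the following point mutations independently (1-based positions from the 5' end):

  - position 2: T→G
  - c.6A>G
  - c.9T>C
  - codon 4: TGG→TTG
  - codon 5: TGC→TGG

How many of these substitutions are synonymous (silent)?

2

Codon 1: ATG (Met) → AGG (Arg) — missense.
Codon 2: TCA (Ser) → TCG (Ser) — synonymous.
Codon 3: TAT (Tyr) → TAC (Tyr) — synonymous.
Codon 4: TGG (Trp) → TTG (Leu) — missense.
Codon 5: TGC (Cys) → TGG (Trp) — missense.
Synonymous: 2 of 5.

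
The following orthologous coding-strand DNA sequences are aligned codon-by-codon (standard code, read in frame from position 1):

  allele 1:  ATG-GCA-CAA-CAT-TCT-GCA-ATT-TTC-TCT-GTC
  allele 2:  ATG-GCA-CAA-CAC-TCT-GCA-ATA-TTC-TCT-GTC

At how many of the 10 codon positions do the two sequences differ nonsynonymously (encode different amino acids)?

Codon 1: ATG Met / ATG Met — identical.
Codon 2: GCA Ala / GCA Ala — identical.
Codon 3: CAA Gln / CAA Gln — identical.
Codon 4: CAT His / CAC His — synonymous.
Codon 5: TCT Ser / TCT Ser — identical.
Codon 6: GCA Ala / GCA Ala — identical.
Codon 7: ATT Ile / ATA Ile — synonymous.
Codon 8: TTC Phe / TTC Phe — identical.
Codon 9: TCT Ser / TCT Ser — identical.
Codon 10: GTC Val / GTC Val — identical.
Nonsynonymous differences: 0.

0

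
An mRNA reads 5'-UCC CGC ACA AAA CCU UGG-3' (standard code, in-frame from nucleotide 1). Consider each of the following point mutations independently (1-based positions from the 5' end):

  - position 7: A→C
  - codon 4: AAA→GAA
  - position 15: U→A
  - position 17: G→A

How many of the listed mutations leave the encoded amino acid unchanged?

1

Codon 3: ACA (Thr) → CCA (Pro) — missense.
Codon 4: AAA (Lys) → GAA (Glu) — missense.
Codon 5: CCU (Pro) → CCA (Pro) — synonymous.
Codon 6: UGG (Trp) → UAG (Stop) — nonsense.
Synonymous: 1 of 4.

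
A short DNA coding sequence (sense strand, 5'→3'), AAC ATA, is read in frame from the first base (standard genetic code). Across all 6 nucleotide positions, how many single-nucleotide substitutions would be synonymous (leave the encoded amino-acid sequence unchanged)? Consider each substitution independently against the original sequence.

3

Codon 1 (AAC, Asn): 1 synonymous substitution.
Codon 2 (ATA, Ile): 2 synonymous substitutions.
Total: 1 + 2 = 3.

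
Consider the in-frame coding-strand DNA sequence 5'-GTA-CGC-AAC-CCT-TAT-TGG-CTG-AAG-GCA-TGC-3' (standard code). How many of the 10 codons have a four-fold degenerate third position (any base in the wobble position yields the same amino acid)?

Codon 1 GTA (Val): third position 4-fold.
Codon 2 CGC (Arg): third position 4-fold.
Codon 3 AAC (Asn): third position 2-fold.
Codon 4 CCT (Pro): third position 4-fold.
Codon 5 TAT (Tyr): third position 2-fold.
Codon 6 TGG (Trp): third position 1-fold.
Codon 7 CTG (Leu): third position 4-fold.
Codon 8 AAG (Lys): third position 2-fold.
Codon 9 GCA (Ala): third position 4-fold.
Codon 10 TGC (Cys): third position 2-fold.
Four-fold degenerate third positions: 5.

5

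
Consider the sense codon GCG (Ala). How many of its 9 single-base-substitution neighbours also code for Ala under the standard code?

Position 1: none → 0 synonymous.
Position 2: none → 0 synonymous.
Position 3: GCU, GCC, GCA → 3 synonymous.
Total: 0 + 0 + 3 = 3.

3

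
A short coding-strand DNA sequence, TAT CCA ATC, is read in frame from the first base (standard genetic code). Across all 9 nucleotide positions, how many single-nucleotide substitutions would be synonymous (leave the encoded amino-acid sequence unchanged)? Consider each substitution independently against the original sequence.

Codon 1 (TAT, Tyr): 1 synonymous substitution.
Codon 2 (CCA, Pro): 3 synonymous substitutions.
Codon 3 (ATC, Ile): 2 synonymous substitutions.
Total: 1 + 3 + 2 = 6.

6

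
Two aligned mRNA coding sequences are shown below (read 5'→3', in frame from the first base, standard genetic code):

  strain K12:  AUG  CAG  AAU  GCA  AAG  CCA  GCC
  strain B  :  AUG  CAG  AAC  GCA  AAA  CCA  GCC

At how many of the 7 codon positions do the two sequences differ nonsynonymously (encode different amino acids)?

Codon 1: AUG Met / AUG Met — identical.
Codon 2: CAG Gln / CAG Gln — identical.
Codon 3: AAU Asn / AAC Asn — synonymous.
Codon 4: GCA Ala / GCA Ala — identical.
Codon 5: AAG Lys / AAA Lys — synonymous.
Codon 6: CCA Pro / CCA Pro — identical.
Codon 7: GCC Ala / GCC Ala — identical.
Nonsynonymous differences: 0.

0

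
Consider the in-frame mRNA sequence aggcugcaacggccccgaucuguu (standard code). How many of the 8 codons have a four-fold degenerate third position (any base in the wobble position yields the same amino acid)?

Codon 1 AGG (Arg): third position 2-fold.
Codon 2 CUG (Leu): third position 4-fold.
Codon 3 CAA (Gln): third position 2-fold.
Codon 4 CGG (Arg): third position 4-fold.
Codon 5 CCC (Pro): third position 4-fold.
Codon 6 CGA (Arg): third position 4-fold.
Codon 7 UCU (Ser): third position 4-fold.
Codon 8 GUU (Val): third position 4-fold.
Four-fold degenerate third positions: 6.

6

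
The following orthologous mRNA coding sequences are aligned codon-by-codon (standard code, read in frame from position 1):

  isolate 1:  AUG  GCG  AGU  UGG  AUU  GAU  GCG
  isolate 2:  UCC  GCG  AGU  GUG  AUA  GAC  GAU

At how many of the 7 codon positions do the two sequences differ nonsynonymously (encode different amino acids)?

3

Codon 1: AUG Met / UCC Ser — nonsynonymous.
Codon 2: GCG Ala / GCG Ala — identical.
Codon 3: AGU Ser / AGU Ser — identical.
Codon 4: UGG Trp / GUG Val — nonsynonymous.
Codon 5: AUU Ile / AUA Ile — synonymous.
Codon 6: GAU Asp / GAC Asp — synonymous.
Codon 7: GCG Ala / GAU Asp — nonsynonymous.
Nonsynonymous differences: 3.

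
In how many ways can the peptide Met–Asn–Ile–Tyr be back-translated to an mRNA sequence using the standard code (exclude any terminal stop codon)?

12

Met: 1 codon.
Asn: 2 codons.
Ile: 3 codons.
Tyr: 2 codons.
1 × 2 × 3 × 2 = 12.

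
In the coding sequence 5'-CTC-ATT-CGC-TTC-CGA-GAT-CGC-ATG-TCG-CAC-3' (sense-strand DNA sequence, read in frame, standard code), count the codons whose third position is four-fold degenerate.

Codon 1 CTC (Leu): third position 4-fold.
Codon 2 ATT (Ile): third position 3-fold.
Codon 3 CGC (Arg): third position 4-fold.
Codon 4 TTC (Phe): third position 2-fold.
Codon 5 CGA (Arg): third position 4-fold.
Codon 6 GAT (Asp): third position 2-fold.
Codon 7 CGC (Arg): third position 4-fold.
Codon 8 ATG (Met): third position 1-fold.
Codon 9 TCG (Ser): third position 4-fold.
Codon 10 CAC (His): third position 2-fold.
Four-fold degenerate third positions: 5.

5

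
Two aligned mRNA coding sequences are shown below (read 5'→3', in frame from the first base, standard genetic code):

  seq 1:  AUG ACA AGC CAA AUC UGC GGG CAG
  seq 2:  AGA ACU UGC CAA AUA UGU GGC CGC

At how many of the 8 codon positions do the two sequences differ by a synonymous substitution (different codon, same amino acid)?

Codon 1: AUG Met / AGA Arg — nonsynonymous.
Codon 2: ACA Thr / ACU Thr — synonymous.
Codon 3: AGC Ser / UGC Cys — nonsynonymous.
Codon 4: CAA Gln / CAA Gln — identical.
Codon 5: AUC Ile / AUA Ile — synonymous.
Codon 6: UGC Cys / UGU Cys — synonymous.
Codon 7: GGG Gly / GGC Gly — synonymous.
Codon 8: CAG Gln / CGC Arg — nonsynonymous.
Synonymous differences: 4.

4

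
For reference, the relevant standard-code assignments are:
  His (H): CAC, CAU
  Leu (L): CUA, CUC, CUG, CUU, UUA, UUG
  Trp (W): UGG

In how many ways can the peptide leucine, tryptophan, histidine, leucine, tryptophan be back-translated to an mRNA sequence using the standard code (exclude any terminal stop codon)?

72

Leu: 6 codons.
Trp: 1 codon.
His: 2 codons.
Leu: 6 codons.
Trp: 1 codon.
6 × 1 × 2 × 6 × 1 = 72.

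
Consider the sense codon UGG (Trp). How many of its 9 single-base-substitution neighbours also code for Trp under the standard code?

Position 1: none → 0 synonymous.
Position 2: none → 0 synonymous.
Position 3: none → 0 synonymous.
Total: 0 + 0 + 0 = 0.

0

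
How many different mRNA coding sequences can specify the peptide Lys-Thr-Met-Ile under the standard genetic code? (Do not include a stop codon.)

Lys: 2 codons.
Thr: 4 codons.
Met: 1 codon.
Ile: 3 codons.
2 × 4 × 1 × 3 = 24.

24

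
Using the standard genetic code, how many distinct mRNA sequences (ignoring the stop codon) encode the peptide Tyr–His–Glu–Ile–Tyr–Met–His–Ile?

Tyr: 2 codons.
His: 2 codons.
Glu: 2 codons.
Ile: 3 codons.
Tyr: 2 codons.
Met: 1 codon.
His: 2 codons.
Ile: 3 codons.
2 × 2 × 2 × 3 × 2 × 1 × 2 × 3 = 288.

288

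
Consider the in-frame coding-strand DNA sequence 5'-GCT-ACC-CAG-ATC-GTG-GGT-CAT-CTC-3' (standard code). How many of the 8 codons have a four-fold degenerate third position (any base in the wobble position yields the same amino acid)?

Codon 1 GCT (Ala): third position 4-fold.
Codon 2 ACC (Thr): third position 4-fold.
Codon 3 CAG (Gln): third position 2-fold.
Codon 4 ATC (Ile): third position 3-fold.
Codon 5 GTG (Val): third position 4-fold.
Codon 6 GGT (Gly): third position 4-fold.
Codon 7 CAT (His): third position 2-fold.
Codon 8 CTC (Leu): third position 4-fold.
Four-fold degenerate third positions: 5.

5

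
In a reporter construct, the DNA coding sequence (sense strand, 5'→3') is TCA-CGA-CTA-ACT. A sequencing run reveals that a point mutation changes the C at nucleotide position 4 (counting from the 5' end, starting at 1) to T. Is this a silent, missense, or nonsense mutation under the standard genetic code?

nonsense

Position 4 falls in codon 2: CGA → Arg.
After the substitution the codon is TGA → Stop.
The new codon is a stop codon, so this is a nonsense mutation.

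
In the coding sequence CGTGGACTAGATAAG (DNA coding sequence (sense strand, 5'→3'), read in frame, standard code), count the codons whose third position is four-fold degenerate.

Codon 1 CGT (Arg): third position 4-fold.
Codon 2 GGA (Gly): third position 4-fold.
Codon 3 CTA (Leu): third position 4-fold.
Codon 4 GAT (Asp): third position 2-fold.
Codon 5 AAG (Lys): third position 2-fold.
Four-fold degenerate third positions: 3.

3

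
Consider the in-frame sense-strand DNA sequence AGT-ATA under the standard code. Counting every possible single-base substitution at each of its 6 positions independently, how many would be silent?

3

Codon 1 (AGT, Ser): 1 synonymous substitution.
Codon 2 (ATA, Ile): 2 synonymous substitutions.
Total: 1 + 2 = 3.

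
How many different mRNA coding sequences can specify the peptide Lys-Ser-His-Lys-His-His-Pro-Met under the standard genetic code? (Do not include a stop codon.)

Lys: 2 codons.
Ser: 6 codons.
His: 2 codons.
Lys: 2 codons.
His: 2 codons.
His: 2 codons.
Pro: 4 codons.
Met: 1 codon.
2 × 6 × 2 × 2 × 2 × 2 × 4 × 1 = 768.

768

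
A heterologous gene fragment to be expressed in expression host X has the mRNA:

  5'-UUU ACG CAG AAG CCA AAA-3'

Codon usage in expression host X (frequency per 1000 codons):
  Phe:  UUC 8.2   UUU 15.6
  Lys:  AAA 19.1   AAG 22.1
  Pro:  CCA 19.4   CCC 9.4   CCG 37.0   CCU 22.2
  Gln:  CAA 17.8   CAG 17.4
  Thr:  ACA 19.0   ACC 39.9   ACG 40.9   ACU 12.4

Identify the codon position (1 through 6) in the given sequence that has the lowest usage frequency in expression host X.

Codon 1 UUU (Phe): 15.6 per 1000.
Codon 2 ACG (Thr): 40.9 per 1000.
Codon 3 CAG (Gln): 17.4 per 1000.
Codon 4 AAG (Lys): 22.1 per 1000.
Codon 5 CCA (Pro): 19.4 per 1000.
Codon 6 AAA (Lys): 19.1 per 1000.
Lowest frequency is 15.6 at codon 1.

1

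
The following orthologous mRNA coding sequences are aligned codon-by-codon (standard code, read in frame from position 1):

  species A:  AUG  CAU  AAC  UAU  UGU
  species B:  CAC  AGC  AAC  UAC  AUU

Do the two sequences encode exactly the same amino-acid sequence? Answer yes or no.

Codon 1: AUG Met / CAC His — nonsynonymous.
Codon 2: CAU His / AGC Ser — nonsynonymous.
Codon 3: AAC Asn / AAC Asn — identical.
Codon 4: UAU Tyr / UAC Tyr — synonymous.
Codon 5: UGU Cys / AUU Ile — nonsynonymous.
Nonsynonymous differences: 3 → different protein.

no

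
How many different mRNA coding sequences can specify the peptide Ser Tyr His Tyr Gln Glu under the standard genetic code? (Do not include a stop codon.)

192

Ser: 6 codons.
Tyr: 2 codons.
His: 2 codons.
Tyr: 2 codons.
Gln: 2 codons.
Glu: 2 codons.
6 × 2 × 2 × 2 × 2 × 2 = 192.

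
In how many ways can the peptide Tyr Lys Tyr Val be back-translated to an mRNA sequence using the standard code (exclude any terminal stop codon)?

Tyr: 2 codons.
Lys: 2 codons.
Tyr: 2 codons.
Val: 4 codons.
2 × 2 × 2 × 4 = 32.

32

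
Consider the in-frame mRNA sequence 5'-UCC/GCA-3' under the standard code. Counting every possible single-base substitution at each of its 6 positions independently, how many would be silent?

6

Codon 1 (UCC, Ser): 3 synonymous substitutions.
Codon 2 (GCA, Ala): 3 synonymous substitutions.
Total: 3 + 3 = 6.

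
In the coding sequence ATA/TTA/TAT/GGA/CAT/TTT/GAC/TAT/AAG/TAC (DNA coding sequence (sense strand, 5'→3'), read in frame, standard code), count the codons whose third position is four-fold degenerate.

1

Codon 1 ATA (Ile): third position 3-fold.
Codon 2 TTA (Leu): third position 2-fold.
Codon 3 TAT (Tyr): third position 2-fold.
Codon 4 GGA (Gly): third position 4-fold.
Codon 5 CAT (His): third position 2-fold.
Codon 6 TTT (Phe): third position 2-fold.
Codon 7 GAC (Asp): third position 2-fold.
Codon 8 TAT (Tyr): third position 2-fold.
Codon 9 AAG (Lys): third position 2-fold.
Codon 10 TAC (Tyr): third position 2-fold.
Four-fold degenerate third positions: 1.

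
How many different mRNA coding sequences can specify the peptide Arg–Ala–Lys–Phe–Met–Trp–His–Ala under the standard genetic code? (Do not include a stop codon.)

Arg: 6 codons.
Ala: 4 codons.
Lys: 2 codons.
Phe: 2 codons.
Met: 1 codon.
Trp: 1 codon.
His: 2 codons.
Ala: 4 codons.
6 × 4 × 2 × 2 × 1 × 1 × 2 × 4 = 768.

768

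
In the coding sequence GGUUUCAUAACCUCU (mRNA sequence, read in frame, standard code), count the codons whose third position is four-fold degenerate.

Codon 1 GGU (Gly): third position 4-fold.
Codon 2 UUC (Phe): third position 2-fold.
Codon 3 AUA (Ile): third position 3-fold.
Codon 4 ACC (Thr): third position 4-fold.
Codon 5 UCU (Ser): third position 4-fold.
Four-fold degenerate third positions: 3.

3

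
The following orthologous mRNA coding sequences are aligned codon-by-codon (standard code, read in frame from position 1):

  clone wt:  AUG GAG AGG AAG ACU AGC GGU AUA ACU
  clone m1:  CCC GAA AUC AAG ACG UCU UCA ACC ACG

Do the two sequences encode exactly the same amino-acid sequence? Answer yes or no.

no

Codon 1: AUG Met / CCC Pro — nonsynonymous.
Codon 2: GAG Glu / GAA Glu — synonymous.
Codon 3: AGG Arg / AUC Ile — nonsynonymous.
Codon 4: AAG Lys / AAG Lys — identical.
Codon 5: ACU Thr / ACG Thr — synonymous.
Codon 6: AGC Ser / UCU Ser — synonymous.
Codon 7: GGU Gly / UCA Ser — nonsynonymous.
Codon 8: AUA Ile / ACC Thr — nonsynonymous.
Codon 9: ACU Thr / ACG Thr — synonymous.
Nonsynonymous differences: 4 → different protein.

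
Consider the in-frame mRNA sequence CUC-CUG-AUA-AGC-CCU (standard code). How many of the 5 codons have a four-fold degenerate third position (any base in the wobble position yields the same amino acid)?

3

Codon 1 CUC (Leu): third position 4-fold.
Codon 2 CUG (Leu): third position 4-fold.
Codon 3 AUA (Ile): third position 3-fold.
Codon 4 AGC (Ser): third position 2-fold.
Codon 5 CCU (Pro): third position 4-fold.
Four-fold degenerate third positions: 3.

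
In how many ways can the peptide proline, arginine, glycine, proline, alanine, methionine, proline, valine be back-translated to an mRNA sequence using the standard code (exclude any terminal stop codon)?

Pro: 4 codons.
Arg: 6 codons.
Gly: 4 codons.
Pro: 4 codons.
Ala: 4 codons.
Met: 1 codon.
Pro: 4 codons.
Val: 4 codons.
4 × 6 × 4 × 4 × 4 × 1 × 4 × 4 = 24576.

24576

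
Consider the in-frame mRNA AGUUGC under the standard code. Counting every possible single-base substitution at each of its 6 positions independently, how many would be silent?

Codon 1 (AGU, Ser): 1 synonymous substitution.
Codon 2 (UGC, Cys): 1 synonymous substitution.
Total: 1 + 1 = 2.

2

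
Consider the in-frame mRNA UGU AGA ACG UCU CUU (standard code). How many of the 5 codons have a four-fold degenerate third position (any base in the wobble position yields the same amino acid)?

3

Codon 1 UGU (Cys): third position 2-fold.
Codon 2 AGA (Arg): third position 2-fold.
Codon 3 ACG (Thr): third position 4-fold.
Codon 4 UCU (Ser): third position 4-fold.
Codon 5 CUU (Leu): third position 4-fold.
Four-fold degenerate third positions: 3.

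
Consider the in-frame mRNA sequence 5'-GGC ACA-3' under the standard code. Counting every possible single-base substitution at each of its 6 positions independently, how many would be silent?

Codon 1 (GGC, Gly): 3 synonymous substitutions.
Codon 2 (ACA, Thr): 3 synonymous substitutions.
Total: 3 + 3 = 6.

6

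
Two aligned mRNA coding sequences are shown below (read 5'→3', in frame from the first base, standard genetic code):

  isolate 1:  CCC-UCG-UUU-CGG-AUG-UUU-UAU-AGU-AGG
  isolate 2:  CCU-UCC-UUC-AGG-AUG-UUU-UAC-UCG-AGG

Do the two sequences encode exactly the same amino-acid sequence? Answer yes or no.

yes

Codon 1: CCC Pro / CCU Pro — synonymous.
Codon 2: UCG Ser / UCC Ser — synonymous.
Codon 3: UUU Phe / UUC Phe — synonymous.
Codon 4: CGG Arg / AGG Arg — synonymous.
Codon 5: AUG Met / AUG Met — identical.
Codon 6: UUU Phe / UUU Phe — identical.
Codon 7: UAU Tyr / UAC Tyr — synonymous.
Codon 8: AGU Ser / UCG Ser — synonymous.
Codon 9: AGG Arg / AGG Arg — identical.
Nonsynonymous differences: 0 → same protein.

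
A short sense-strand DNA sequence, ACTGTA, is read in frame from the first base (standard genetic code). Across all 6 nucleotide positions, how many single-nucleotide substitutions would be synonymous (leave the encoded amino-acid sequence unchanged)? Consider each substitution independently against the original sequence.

Codon 1 (ACT, Thr): 3 synonymous substitutions.
Codon 2 (GTA, Val): 3 synonymous substitutions.
Total: 3 + 3 = 6.

6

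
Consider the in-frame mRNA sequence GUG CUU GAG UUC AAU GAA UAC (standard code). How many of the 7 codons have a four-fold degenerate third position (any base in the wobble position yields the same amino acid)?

Codon 1 GUG (Val): third position 4-fold.
Codon 2 CUU (Leu): third position 4-fold.
Codon 3 GAG (Glu): third position 2-fold.
Codon 4 UUC (Phe): third position 2-fold.
Codon 5 AAU (Asn): third position 2-fold.
Codon 6 GAA (Glu): third position 2-fold.
Codon 7 UAC (Tyr): third position 2-fold.
Four-fold degenerate third positions: 2.

2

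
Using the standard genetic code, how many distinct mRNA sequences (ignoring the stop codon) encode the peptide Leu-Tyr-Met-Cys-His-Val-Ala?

768

Leu: 6 codons.
Tyr: 2 codons.
Met: 1 codon.
Cys: 2 codons.
His: 2 codons.
Val: 4 codons.
Ala: 4 codons.
6 × 2 × 1 × 2 × 2 × 4 × 4 = 768.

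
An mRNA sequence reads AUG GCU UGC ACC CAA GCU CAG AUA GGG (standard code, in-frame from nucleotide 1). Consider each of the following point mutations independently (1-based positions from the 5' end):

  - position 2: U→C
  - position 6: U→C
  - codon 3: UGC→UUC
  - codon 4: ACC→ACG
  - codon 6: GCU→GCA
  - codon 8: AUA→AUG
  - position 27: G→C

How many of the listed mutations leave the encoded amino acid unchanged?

Codon 1: AUG (Met) → ACG (Thr) — missense.
Codon 2: GCU (Ala) → GCC (Ala) — synonymous.
Codon 3: UGC (Cys) → UUC (Phe) — missense.
Codon 4: ACC (Thr) → ACG (Thr) — synonymous.
Codon 6: GCU (Ala) → GCA (Ala) — synonymous.
Codon 8: AUA (Ile) → AUG (Met) — missense.
Codon 9: GGG (Gly) → GGC (Gly) — synonymous.
Synonymous: 4 of 7.

4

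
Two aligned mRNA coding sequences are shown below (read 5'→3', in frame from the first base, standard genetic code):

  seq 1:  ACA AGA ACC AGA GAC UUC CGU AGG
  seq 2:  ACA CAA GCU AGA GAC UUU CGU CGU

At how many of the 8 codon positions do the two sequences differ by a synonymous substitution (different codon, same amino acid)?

2

Codon 1: ACA Thr / ACA Thr — identical.
Codon 2: AGA Arg / CAA Gln — nonsynonymous.
Codon 3: ACC Thr / GCU Ala — nonsynonymous.
Codon 4: AGA Arg / AGA Arg — identical.
Codon 5: GAC Asp / GAC Asp — identical.
Codon 6: UUC Phe / UUU Phe — synonymous.
Codon 7: CGU Arg / CGU Arg — identical.
Codon 8: AGG Arg / CGU Arg — synonymous.
Synonymous differences: 2.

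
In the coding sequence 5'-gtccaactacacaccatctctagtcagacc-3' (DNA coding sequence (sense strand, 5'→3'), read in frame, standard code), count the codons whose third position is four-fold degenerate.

5

Codon 1 GTC (Val): third position 4-fold.
Codon 2 CAA (Gln): third position 2-fold.
Codon 3 CTA (Leu): third position 4-fold.
Codon 4 CAC (His): third position 2-fold.
Codon 5 ACC (Thr): third position 4-fold.
Codon 6 ATC (Ile): third position 3-fold.
Codon 7 TCT (Ser): third position 4-fold.
Codon 8 AGT (Ser): third position 2-fold.
Codon 9 CAG (Gln): third position 2-fold.
Codon 10 ACC (Thr): third position 4-fold.
Four-fold degenerate third positions: 5.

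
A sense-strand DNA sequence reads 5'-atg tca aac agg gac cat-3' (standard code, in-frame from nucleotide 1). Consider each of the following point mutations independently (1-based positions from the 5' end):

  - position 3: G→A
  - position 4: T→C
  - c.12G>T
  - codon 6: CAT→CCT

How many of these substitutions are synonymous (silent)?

Codon 1: ATG (Met) → ATA (Ile) — missense.
Codon 2: TCA (Ser) → CCA (Pro) — missense.
Codon 4: AGG (Arg) → AGT (Ser) — missense.
Codon 6: CAT (His) → CCT (Pro) — missense.
Synonymous: 0 of 4.

0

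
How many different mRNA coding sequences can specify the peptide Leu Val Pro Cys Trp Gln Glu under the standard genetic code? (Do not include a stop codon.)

Leu: 6 codons.
Val: 4 codons.
Pro: 4 codons.
Cys: 2 codons.
Trp: 1 codon.
Gln: 2 codons.
Glu: 2 codons.
6 × 4 × 4 × 2 × 1 × 2 × 2 = 768.

768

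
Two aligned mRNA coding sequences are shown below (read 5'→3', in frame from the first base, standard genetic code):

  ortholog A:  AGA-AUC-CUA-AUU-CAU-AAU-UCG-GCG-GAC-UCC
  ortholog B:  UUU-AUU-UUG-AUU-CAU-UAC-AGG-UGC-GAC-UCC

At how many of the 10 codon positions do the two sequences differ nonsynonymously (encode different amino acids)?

Codon 1: AGA Arg / UUU Phe — nonsynonymous.
Codon 2: AUC Ile / AUU Ile — synonymous.
Codon 3: CUA Leu / UUG Leu — synonymous.
Codon 4: AUU Ile / AUU Ile — identical.
Codon 5: CAU His / CAU His — identical.
Codon 6: AAU Asn / UAC Tyr — nonsynonymous.
Codon 7: UCG Ser / AGG Arg — nonsynonymous.
Codon 8: GCG Ala / UGC Cys — nonsynonymous.
Codon 9: GAC Asp / GAC Asp — identical.
Codon 10: UCC Ser / UCC Ser — identical.
Nonsynonymous differences: 4.

4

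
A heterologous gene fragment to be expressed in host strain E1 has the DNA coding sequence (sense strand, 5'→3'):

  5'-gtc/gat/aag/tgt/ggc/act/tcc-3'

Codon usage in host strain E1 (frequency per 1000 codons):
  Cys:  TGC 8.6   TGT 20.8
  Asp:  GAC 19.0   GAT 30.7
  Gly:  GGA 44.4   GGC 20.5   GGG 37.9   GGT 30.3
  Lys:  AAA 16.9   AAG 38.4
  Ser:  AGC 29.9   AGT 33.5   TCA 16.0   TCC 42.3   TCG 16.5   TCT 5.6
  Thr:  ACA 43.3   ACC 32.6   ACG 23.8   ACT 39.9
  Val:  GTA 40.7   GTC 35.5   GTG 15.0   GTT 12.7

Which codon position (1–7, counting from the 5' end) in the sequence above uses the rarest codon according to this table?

Codon 1 GTC (Val): 35.5 per 1000.
Codon 2 GAT (Asp): 30.7 per 1000.
Codon 3 AAG (Lys): 38.4 per 1000.
Codon 4 TGT (Cys): 20.8 per 1000.
Codon 5 GGC (Gly): 20.5 per 1000.
Codon 6 ACT (Thr): 39.9 per 1000.
Codon 7 TCC (Ser): 42.3 per 1000.
Lowest frequency is 20.5 at codon 5.

5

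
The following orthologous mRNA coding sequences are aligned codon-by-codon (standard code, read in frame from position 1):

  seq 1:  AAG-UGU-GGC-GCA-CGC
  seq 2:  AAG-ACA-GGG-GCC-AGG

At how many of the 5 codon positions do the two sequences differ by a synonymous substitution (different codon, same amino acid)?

3

Codon 1: AAG Lys / AAG Lys — identical.
Codon 2: UGU Cys / ACA Thr — nonsynonymous.
Codon 3: GGC Gly / GGG Gly — synonymous.
Codon 4: GCA Ala / GCC Ala — synonymous.
Codon 5: CGC Arg / AGG Arg — synonymous.
Synonymous differences: 3.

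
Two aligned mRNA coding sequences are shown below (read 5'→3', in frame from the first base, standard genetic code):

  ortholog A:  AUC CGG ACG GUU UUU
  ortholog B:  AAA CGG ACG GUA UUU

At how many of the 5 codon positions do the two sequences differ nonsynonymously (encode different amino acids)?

Codon 1: AUC Ile / AAA Lys — nonsynonymous.
Codon 2: CGG Arg / CGG Arg — identical.
Codon 3: ACG Thr / ACG Thr — identical.
Codon 4: GUU Val / GUA Val — synonymous.
Codon 5: UUU Phe / UUU Phe — identical.
Nonsynonymous differences: 1.

1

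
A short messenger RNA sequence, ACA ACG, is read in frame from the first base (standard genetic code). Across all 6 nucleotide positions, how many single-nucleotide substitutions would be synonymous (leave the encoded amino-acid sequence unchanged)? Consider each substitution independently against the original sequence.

Codon 1 (ACA, Thr): 3 synonymous substitutions.
Codon 2 (ACG, Thr): 3 synonymous substitutions.
Total: 3 + 3 = 6.

6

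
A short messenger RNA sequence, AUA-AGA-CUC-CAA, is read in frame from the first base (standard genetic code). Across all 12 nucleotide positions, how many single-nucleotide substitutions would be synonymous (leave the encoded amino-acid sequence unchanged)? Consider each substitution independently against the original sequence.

8

Codon 1 (AUA, Ile): 2 synonymous substitutions.
Codon 2 (AGA, Arg): 2 synonymous substitutions.
Codon 3 (CUC, Leu): 3 synonymous substitutions.
Codon 4 (CAA, Gln): 1 synonymous substitution.
Total: 2 + 2 + 3 + 1 = 8.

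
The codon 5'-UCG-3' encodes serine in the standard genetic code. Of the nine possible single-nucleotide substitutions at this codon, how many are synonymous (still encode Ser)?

Position 1: none → 0 synonymous.
Position 2: none → 0 synonymous.
Position 3: UCU, UCC, UCA → 3 synonymous.
Total: 0 + 0 + 3 = 3.

3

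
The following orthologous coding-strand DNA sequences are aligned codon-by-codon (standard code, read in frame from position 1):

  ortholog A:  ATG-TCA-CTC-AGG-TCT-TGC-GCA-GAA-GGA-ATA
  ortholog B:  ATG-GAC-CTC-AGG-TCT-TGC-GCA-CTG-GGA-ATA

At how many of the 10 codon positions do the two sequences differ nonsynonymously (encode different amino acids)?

Codon 1: ATG Met / ATG Met — identical.
Codon 2: TCA Ser / GAC Asp — nonsynonymous.
Codon 3: CTC Leu / CTC Leu — identical.
Codon 4: AGG Arg / AGG Arg — identical.
Codon 5: TCT Ser / TCT Ser — identical.
Codon 6: TGC Cys / TGC Cys — identical.
Codon 7: GCA Ala / GCA Ala — identical.
Codon 8: GAA Glu / CTG Leu — nonsynonymous.
Codon 9: GGA Gly / GGA Gly — identical.
Codon 10: ATA Ile / ATA Ile — identical.
Nonsynonymous differences: 2.

2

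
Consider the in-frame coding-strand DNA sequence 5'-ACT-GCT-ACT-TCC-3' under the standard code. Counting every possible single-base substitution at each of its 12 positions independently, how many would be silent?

12

Codon 1 (ACT, Thr): 3 synonymous substitutions.
Codon 2 (GCT, Ala): 3 synonymous substitutions.
Codon 3 (ACT, Thr): 3 synonymous substitutions.
Codon 4 (TCC, Ser): 3 synonymous substitutions.
Total: 3 + 3 + 3 + 3 = 12.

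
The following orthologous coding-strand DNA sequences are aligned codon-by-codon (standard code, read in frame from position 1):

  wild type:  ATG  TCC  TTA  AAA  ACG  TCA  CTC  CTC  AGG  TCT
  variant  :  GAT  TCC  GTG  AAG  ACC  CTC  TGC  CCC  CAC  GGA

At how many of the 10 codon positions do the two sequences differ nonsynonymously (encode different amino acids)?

Codon 1: ATG Met / GAT Asp — nonsynonymous.
Codon 2: TCC Ser / TCC Ser — identical.
Codon 3: TTA Leu / GTG Val — nonsynonymous.
Codon 4: AAA Lys / AAG Lys — synonymous.
Codon 5: ACG Thr / ACC Thr — synonymous.
Codon 6: TCA Ser / CTC Leu — nonsynonymous.
Codon 7: CTC Leu / TGC Cys — nonsynonymous.
Codon 8: CTC Leu / CCC Pro — nonsynonymous.
Codon 9: AGG Arg / CAC His — nonsynonymous.
Codon 10: TCT Ser / GGA Gly — nonsynonymous.
Nonsynonymous differences: 7.

7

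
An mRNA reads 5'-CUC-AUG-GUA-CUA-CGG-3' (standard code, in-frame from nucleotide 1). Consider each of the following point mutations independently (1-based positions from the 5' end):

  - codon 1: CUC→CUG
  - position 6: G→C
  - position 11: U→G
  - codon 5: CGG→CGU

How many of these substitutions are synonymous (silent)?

Codon 1: CUC (Leu) → CUG (Leu) — synonymous.
Codon 2: AUG (Met) → AUC (Ile) — missense.
Codon 4: CUA (Leu) → CGA (Arg) — missense.
Codon 5: CGG (Arg) → CGU (Arg) — synonymous.
Synonymous: 2 of 4.

2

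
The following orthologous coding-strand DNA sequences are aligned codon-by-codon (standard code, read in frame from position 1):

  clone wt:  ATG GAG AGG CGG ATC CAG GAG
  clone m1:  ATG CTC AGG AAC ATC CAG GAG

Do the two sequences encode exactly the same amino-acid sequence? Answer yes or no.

Codon 1: ATG Met / ATG Met — identical.
Codon 2: GAG Glu / CTC Leu — nonsynonymous.
Codon 3: AGG Arg / AGG Arg — identical.
Codon 4: CGG Arg / AAC Asn — nonsynonymous.
Codon 5: ATC Ile / ATC Ile — identical.
Codon 6: CAG Gln / CAG Gln — identical.
Codon 7: GAG Glu / GAG Glu — identical.
Nonsynonymous differences: 2 → different protein.

no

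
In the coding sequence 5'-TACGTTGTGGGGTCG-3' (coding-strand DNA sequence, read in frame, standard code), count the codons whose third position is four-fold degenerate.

4

Codon 1 TAC (Tyr): third position 2-fold.
Codon 2 GTT (Val): third position 4-fold.
Codon 3 GTG (Val): third position 4-fold.
Codon 4 GGG (Gly): third position 4-fold.
Codon 5 TCG (Ser): third position 4-fold.
Four-fold degenerate third positions: 4.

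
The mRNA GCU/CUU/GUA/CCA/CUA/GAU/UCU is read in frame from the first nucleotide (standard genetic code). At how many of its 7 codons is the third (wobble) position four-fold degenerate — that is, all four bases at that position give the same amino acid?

Codon 1 GCU (Ala): third position 4-fold.
Codon 2 CUU (Leu): third position 4-fold.
Codon 3 GUA (Val): third position 4-fold.
Codon 4 CCA (Pro): third position 4-fold.
Codon 5 CUA (Leu): third position 4-fold.
Codon 6 GAU (Asp): third position 2-fold.
Codon 7 UCU (Ser): third position 4-fold.
Four-fold degenerate third positions: 6.

6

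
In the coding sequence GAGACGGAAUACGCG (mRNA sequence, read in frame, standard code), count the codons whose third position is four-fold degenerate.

Codon 1 GAG (Glu): third position 2-fold.
Codon 2 ACG (Thr): third position 4-fold.
Codon 3 GAA (Glu): third position 2-fold.
Codon 4 UAC (Tyr): third position 2-fold.
Codon 5 GCG (Ala): third position 4-fold.
Four-fold degenerate third positions: 2.

2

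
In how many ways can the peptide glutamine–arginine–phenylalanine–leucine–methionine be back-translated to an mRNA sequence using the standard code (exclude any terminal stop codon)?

144

Gln: 2 codons.
Arg: 6 codons.
Phe: 2 codons.
Leu: 6 codons.
Met: 1 codon.
2 × 6 × 2 × 6 × 1 = 144.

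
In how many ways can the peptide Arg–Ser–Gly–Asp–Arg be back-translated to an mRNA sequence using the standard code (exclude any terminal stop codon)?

Arg: 6 codons.
Ser: 6 codons.
Gly: 4 codons.
Asp: 2 codons.
Arg: 6 codons.
6 × 6 × 4 × 2 × 6 = 1728.

1728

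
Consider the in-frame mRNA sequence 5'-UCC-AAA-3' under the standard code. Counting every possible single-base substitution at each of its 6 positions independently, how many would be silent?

Codon 1 (UCC, Ser): 3 synonymous substitutions.
Codon 2 (AAA, Lys): 1 synonymous substitution.
Total: 3 + 1 = 4.

4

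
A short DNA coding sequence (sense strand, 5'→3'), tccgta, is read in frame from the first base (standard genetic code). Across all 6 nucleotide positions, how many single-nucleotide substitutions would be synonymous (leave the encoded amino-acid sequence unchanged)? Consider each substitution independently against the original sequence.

Codon 1 (TCC, Ser): 3 synonymous substitutions.
Codon 2 (GTA, Val): 3 synonymous substitutions.
Total: 3 + 3 = 6.

6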